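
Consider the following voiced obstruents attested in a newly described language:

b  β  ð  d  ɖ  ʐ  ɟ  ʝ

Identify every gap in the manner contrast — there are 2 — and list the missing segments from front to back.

Stop: /b/ (bilabial), /d/ (alveolar), /ɖ/ (retroflex), /ɟ/ (palatal).
Fricative: /β/ (bilabial), /ð/ (dental), /ʐ/ (retroflex), /ʝ/ (palatal).
Gaps, from front to back: dental lacks stop (/d̪/); alveolar lacks fricative (/z/).

/d̪/, /z/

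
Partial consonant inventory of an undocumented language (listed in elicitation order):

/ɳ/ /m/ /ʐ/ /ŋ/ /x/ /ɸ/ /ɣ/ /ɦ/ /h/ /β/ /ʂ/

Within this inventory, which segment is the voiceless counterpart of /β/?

/ɸ/

/β/ is a voiced bilabial fricative.
The voiceless counterpart is a voiceless bilabial fricative — in this inventory, /ɸ/.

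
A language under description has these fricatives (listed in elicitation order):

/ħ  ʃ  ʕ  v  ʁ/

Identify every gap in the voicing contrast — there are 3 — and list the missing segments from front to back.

place of articulation  voiceless  voiced  
labiodental       —         v       
postalveolar      ʃ         —       
uvular            —         ʁ       
pharyngeal        ħ         ʕ       
Gaps, from front to back: labiodental lacks voiceless (/f/); postalveolar lacks voiced (/ʒ/); uvular lacks voiceless (/χ/).

/f/, /ʒ/, /χ/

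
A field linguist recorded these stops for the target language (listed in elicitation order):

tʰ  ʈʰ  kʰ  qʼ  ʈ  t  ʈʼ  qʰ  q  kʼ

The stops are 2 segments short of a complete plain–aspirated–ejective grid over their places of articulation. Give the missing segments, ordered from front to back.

alveolar: plain /t/, aspirated /tʰ/, ejective —.
retroflex: plain /ʈ/, aspirated /ʈʰ/, ejective /ʈʼ/.
velar: plain —, aspirated /kʰ/, ejective /kʼ/.
uvular: plain /q/, aspirated /qʰ/, ejective /qʼ/.
Gaps, from front to back: alveolar lacks ejective (/tʼ/); velar lacks plain (/k/).

/tʼ/, /k/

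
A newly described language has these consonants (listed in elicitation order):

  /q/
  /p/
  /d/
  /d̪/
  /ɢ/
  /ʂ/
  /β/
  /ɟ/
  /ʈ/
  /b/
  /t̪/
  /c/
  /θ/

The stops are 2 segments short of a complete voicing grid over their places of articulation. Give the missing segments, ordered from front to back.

/t/, /ɖ/

bilabial: voiceless /p/, voiced /b/.
dental: voiceless /t̪/, voiced /d̪/.
alveolar: voiceless —, voiced /d/.
retroflex: voiceless /ʈ/, voiced —.
palatal: voiceless /c/, voiced /ɟ/.
uvular: voiceless /q/, voiced /ɢ/.
Gaps, from front to back: alveolar lacks voiceless (/t/); retroflex lacks voiced (/ɖ/).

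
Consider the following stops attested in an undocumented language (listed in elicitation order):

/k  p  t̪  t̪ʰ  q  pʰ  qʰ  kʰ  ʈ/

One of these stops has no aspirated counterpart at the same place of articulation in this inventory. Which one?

/ʈ/

Bilabial: /p/ ~ /pʰ/
Dental: /t̪/ ~ /t̪ʰ/
Velar: /k/ ~ /kʰ/
Uvular: /q/ ~ /qʰ/
Retroflex: only /ʈ/ (plain); no aspirated partner.
So /ʈ/ is the unpaired segment.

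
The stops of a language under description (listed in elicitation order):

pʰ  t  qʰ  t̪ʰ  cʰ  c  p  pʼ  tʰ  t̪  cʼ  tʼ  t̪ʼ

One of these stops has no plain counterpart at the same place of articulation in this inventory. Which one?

/qʰ/

Bilabial: /p/ ~ /pʰ/ ~ /pʼ/
Dental: /t̪/ ~ /t̪ʰ/ ~ /t̪ʼ/
Alveolar: /t/ ~ /tʰ/ ~ /tʼ/
Palatal: /c/ ~ /cʰ/ ~ /cʼ/
Uvular: only /qʰ/ (aspirated); no plain partner.
So /qʰ/ is the unpaired segment.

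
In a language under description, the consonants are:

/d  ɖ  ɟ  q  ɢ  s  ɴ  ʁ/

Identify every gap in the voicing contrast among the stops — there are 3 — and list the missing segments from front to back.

Voiceless: /q/ (uvular).
Voiced: /d/ (alveolar), /ɖ/ (retroflex), /ɟ/ (palatal), /ɢ/ (uvular).
Gaps, from front to back: alveolar lacks voiceless (/t/); retroflex lacks voiceless (/ʈ/); palatal lacks voiceless (/c/).

/t/, /ʈ/, /c/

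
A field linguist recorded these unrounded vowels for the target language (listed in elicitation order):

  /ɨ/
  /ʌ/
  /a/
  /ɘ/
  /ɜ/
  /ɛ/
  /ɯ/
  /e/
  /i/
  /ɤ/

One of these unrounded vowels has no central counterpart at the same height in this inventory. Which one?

High: /i/ ~ /ɨ/ ~ /ɯ/
High-mid: /e/ ~ /ɘ/ ~ /ɤ/
Low-mid: /ɛ/ ~ /ɜ/ ~ /ʌ/
Low: only /a/ (front); no central partner.
So /a/ is the unpaired segment.

/a/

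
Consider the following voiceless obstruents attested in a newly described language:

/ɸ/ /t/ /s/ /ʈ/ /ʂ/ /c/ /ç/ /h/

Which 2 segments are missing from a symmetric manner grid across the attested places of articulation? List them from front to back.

bilabial: stop —, fricative /ɸ/.
alveolar: stop /t/, fricative /s/.
retroflex: stop /ʈ/, fricative /ʂ/.
palatal: stop /c/, fricative /ç/.
glottal: stop —, fricative /h/.
Gaps, from front to back: bilabial lacks stop (/p/); glottal lacks stop (/ʔ/).

/p/, /ʔ/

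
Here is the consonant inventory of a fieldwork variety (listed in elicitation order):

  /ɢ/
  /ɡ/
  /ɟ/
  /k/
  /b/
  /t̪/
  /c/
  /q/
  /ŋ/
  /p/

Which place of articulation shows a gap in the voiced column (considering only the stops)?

dental

Voiceless: /p/ (bilabial), /t̪/ (dental), /c/ (palatal), /k/ (velar), /q/ (uvular).
Voiced: /b/ (bilabial), /ɟ/ (palatal), /ɡ/ (velar), /ɢ/ (uvular).
Every place of articulation has a voiced member except dental, where /d̪/ would be expected.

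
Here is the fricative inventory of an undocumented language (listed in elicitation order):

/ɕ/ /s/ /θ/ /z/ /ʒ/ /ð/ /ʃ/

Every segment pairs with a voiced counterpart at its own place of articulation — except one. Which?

/ɕ/

Dental: /θ/ ~ /ð/
Alveolar: /s/ ~ /z/
Postalveolar: /ʃ/ ~ /ʒ/
Alveolo-palatal: only /ɕ/ (voiceless); no voiced partner.
So /ɕ/ is the unpaired segment.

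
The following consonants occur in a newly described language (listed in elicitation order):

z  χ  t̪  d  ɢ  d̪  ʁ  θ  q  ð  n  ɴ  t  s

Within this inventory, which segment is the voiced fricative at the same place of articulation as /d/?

/z/

/d/ is a voiced alveolar stop.
The voiced fricative at the same place is a voiced alveolar fricative — in this inventory, /z/.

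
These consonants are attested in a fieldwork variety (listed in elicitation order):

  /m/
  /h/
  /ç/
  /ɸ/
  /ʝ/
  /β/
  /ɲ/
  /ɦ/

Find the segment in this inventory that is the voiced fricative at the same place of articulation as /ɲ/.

/ʝ/

/ɲ/ is a palatal nasal.
The voiced fricative at the same place is a voiced palatal fricative — in this inventory, /ʝ/.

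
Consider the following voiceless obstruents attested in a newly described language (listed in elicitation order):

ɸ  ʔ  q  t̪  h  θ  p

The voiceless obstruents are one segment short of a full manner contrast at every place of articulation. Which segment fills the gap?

Stop: /p/ (bilabial), /t̪/ (dental), /q/ (uvular), /ʔ/ (glottal).
Fricative: /ɸ/ (bilabial), /θ/ (dental), /h/ (glottal).
The uvular row has no fricative member, so the gap is the uvular fricative /χ/.

/χ/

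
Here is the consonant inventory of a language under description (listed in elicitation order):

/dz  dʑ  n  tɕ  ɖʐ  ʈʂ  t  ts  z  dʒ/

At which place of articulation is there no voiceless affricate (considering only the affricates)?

postalveolar

alveolar: voiceless /ts/, voiced /dz/.
postalveolar: voiceless —, voiced /dʒ/.
retroflex: voiceless /ʈʂ/, voiced /ɖʐ/.
alveolo-palatal: voiceless /tɕ/, voiced /dʑ/.
Every place of articulation has a voiceless member except postalveolar, where /tʃ/ would be expected.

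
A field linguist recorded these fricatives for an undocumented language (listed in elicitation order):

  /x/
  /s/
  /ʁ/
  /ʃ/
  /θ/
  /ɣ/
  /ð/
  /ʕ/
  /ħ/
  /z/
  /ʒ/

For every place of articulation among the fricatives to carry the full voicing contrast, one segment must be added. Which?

Voiceless: /θ/ (dental), /s/ (alveolar), /ʃ/ (postalveolar), /x/ (velar), /ħ/ (pharyngeal).
Voiced: /ð/ (dental), /z/ (alveolar), /ʒ/ (postalveolar), /ɣ/ (velar), /ʁ/ (uvular), /ʕ/ (pharyngeal).
The uvular row has no voiceless member, so the gap is the voiceless uvular fricative /χ/.

/χ/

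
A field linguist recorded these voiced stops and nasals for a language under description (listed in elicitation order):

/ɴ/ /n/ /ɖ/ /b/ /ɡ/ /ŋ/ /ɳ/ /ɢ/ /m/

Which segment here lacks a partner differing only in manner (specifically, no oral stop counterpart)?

/n/

Bilabial: /b/ ~ /m/
Retroflex: /ɖ/ ~ /ɳ/
Velar: /ɡ/ ~ /ŋ/
Uvular: /ɢ/ ~ /ɴ/
Alveolar: only /n/ (nasal); no oral stop partner.
So /n/ is the unpaired segment.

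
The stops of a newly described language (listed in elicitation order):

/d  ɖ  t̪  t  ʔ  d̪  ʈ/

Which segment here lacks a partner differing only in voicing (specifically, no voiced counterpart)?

/ʔ/

Dental: /t̪/ ~ /d̪/
Alveolar: /t/ ~ /d/
Retroflex: /ʈ/ ~ /ɖ/
Glottal: only /ʔ/ (voiceless); no voiced partner.
So /ʔ/ is the unpaired segment.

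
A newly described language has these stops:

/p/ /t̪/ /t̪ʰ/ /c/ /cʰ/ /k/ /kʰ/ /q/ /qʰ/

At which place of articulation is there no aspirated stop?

place of articulation  plain     aspirated
bilabial          p         —       
dental            t̪        t̪ʰ     
palatal           c         cʰ      
velar             k         kʰ      
uvular            q         qʰ      
Every place of articulation has an aspirated member except bilabial, where /pʰ/ would be expected.

bilabial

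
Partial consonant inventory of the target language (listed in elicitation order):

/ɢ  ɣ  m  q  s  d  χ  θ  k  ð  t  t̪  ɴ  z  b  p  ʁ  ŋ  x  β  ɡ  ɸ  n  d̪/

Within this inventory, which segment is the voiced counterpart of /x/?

/ɣ/

/x/ is a voiceless velar fricative.
The voiced counterpart is a voiced velar fricative — in this inventory, /ɣ/.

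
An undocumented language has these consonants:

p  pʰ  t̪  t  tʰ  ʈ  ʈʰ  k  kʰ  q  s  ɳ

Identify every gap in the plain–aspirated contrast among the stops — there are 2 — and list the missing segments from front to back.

/t̪ʰ/, /qʰ/

place of articulation  plain     aspirated
bilabial          p         pʰ      
dental            t̪        —       
alveolar          t         tʰ      
retroflex         ʈ         ʈʰ      
velar             k         kʰ      
uvular            q         —       
Gaps, from front to back: dental lacks aspirated (/t̪ʰ/); uvular lacks aspirated (/qʰ/).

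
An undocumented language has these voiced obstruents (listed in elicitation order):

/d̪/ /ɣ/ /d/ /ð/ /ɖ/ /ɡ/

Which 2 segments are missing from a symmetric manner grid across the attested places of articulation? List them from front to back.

/z/, /ʐ/

Stop: /d̪/ (dental), /d/ (alveolar), /ɖ/ (retroflex), /ɡ/ (velar).
Fricative: /ð/ (dental), /ɣ/ (velar).
Gaps, from front to back: alveolar lacks fricative (/z/); retroflex lacks fricative (/ʐ/).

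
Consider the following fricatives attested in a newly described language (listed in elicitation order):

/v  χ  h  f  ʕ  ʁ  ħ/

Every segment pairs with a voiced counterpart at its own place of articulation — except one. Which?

/h/

Labiodental: /f/ ~ /v/
Uvular: /χ/ ~ /ʁ/
Pharyngeal: /ħ/ ~ /ʕ/
Glottal: only /h/ (voiceless); no voiced partner.
So /h/ is the unpaired segment.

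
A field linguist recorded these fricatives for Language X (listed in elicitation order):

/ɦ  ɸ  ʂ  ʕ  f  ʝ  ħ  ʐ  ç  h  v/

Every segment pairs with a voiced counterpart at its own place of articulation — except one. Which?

/ɸ/

Labiodental: /f/ ~ /v/
Retroflex: /ʂ/ ~ /ʐ/
Palatal: /ç/ ~ /ʝ/
Pharyngeal: /ħ/ ~ /ʕ/
Glottal: /h/ ~ /ɦ/
Bilabial: only /ɸ/ (voiceless); no voiced partner.
So /ɸ/ is the unpaired segment.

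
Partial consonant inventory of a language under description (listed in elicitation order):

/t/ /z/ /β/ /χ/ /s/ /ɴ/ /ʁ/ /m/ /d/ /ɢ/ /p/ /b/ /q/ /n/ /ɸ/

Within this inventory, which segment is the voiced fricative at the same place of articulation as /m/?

/m/ is a bilabial nasal.
The voiced fricative at the same place is a voiced bilabial fricative — in this inventory, /β/.

/β/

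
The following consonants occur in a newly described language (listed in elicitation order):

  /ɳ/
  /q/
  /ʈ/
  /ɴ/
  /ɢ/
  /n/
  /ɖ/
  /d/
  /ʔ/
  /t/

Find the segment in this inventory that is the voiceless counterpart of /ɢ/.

/q/

/ɢ/ is a voiced uvular stop.
The voiceless counterpart is a voiceless uvular stop — in this inventory, /q/.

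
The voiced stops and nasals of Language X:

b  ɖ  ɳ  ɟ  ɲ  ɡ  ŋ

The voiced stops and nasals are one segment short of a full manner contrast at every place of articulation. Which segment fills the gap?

bilabial: oral stop /b/, nasal —.
retroflex: oral stop /ɖ/, nasal /ɳ/.
palatal: oral stop /ɟ/, nasal /ɲ/.
velar: oral stop /ɡ/, nasal /ŋ/.
The bilabial row has no nasal member, so the gap is the bilabial nasal /m/.

/m/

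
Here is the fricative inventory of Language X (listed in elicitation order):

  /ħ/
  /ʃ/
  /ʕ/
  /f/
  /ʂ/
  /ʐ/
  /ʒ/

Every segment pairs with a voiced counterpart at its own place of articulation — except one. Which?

Postalveolar: /ʃ/ ~ /ʒ/
Retroflex: /ʂ/ ~ /ʐ/
Pharyngeal: /ħ/ ~ /ʕ/
Labiodental: only /f/ (voiceless); no voiced partner.
So /f/ is the unpaired segment.

/f/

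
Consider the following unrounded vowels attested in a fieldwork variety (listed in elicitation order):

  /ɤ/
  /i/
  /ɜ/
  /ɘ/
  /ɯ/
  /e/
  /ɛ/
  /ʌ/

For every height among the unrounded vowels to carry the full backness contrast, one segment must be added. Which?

/ɨ/

height            front     central   back    
high              i         —         ɯ       
high-mid          e         ɘ         ɤ       
low-mid           ɛ         ɜ         ʌ       
The high row has no central member, so the gap is the high central unrounded vowel /ɨ/.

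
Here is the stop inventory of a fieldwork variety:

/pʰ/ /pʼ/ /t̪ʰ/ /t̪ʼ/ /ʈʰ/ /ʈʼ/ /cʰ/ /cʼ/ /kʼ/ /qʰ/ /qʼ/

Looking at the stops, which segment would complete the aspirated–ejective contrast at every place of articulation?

/kʰ/

place of articulation  aspirated  ejective
bilabial          pʰ        pʼ      
dental            t̪ʰ       t̪ʼ     
retroflex         ʈʰ        ʈʼ      
palatal           cʰ        cʼ      
velar             —         kʼ      
uvular            qʰ        qʼ      
The velar row has no aspirated member, so the gap is the aspirated velar stop /kʰ/.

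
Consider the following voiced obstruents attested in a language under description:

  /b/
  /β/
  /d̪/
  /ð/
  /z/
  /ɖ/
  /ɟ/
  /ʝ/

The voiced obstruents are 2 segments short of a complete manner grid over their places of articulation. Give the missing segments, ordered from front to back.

/d/, /ʐ/

Stop: /b/ (bilabial), /d̪/ (dental), /ɖ/ (retroflex), /ɟ/ (palatal).
Fricative: /β/ (bilabial), /ð/ (dental), /z/ (alveolar), /ʝ/ (palatal).
Gaps, from front to back: alveolar lacks stop (/d/); retroflex lacks fricative (/ʐ/).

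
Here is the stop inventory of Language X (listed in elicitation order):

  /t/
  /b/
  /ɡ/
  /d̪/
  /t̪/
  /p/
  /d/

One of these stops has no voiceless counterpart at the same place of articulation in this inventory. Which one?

Bilabial: /p/ ~ /b/
Dental: /t̪/ ~ /d̪/
Alveolar: /t/ ~ /d/
Velar: only /ɡ/ (voiced); no voiceless partner.
So /ɡ/ is the unpaired segment.

/ɡ/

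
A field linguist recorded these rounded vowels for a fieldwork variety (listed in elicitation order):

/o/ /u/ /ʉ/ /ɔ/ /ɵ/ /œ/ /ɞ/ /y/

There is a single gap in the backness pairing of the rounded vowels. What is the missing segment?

Front: /y/ (high), /œ/ (low-mid).
Central: /ʉ/ (high), /ɵ/ (high-mid), /ɞ/ (low-mid).
Back: /u/ (high), /o/ (high-mid), /ɔ/ (low-mid).
The high-mid row has no front member, so the gap is the high-mid front rounded vowel /ø/.

/ø/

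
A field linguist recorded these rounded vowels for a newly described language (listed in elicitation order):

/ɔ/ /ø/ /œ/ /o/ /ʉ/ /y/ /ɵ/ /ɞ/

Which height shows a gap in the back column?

high

Front: /y/ (high), /ø/ (high-mid), /œ/ (low-mid).
Central: /ʉ/ (high), /ɵ/ (high-mid), /ɞ/ (low-mid).
Back: /o/ (high-mid), /ɔ/ (low-mid).
Every height has a back member except high, where /u/ would be expected.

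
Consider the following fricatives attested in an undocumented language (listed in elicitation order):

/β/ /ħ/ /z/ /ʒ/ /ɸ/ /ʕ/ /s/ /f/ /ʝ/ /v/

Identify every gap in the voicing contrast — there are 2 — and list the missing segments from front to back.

/ʃ/, /ç/

bilabial: voiceless /ɸ/, voiced /β/.
labiodental: voiceless /f/, voiced /v/.
alveolar: voiceless /s/, voiced /z/.
postalveolar: voiceless —, voiced /ʒ/.
palatal: voiceless —, voiced /ʝ/.
pharyngeal: voiceless /ħ/, voiced /ʕ/.
Gaps, from front to back: postalveolar lacks voiceless (/ʃ/); palatal lacks voiceless (/ç/).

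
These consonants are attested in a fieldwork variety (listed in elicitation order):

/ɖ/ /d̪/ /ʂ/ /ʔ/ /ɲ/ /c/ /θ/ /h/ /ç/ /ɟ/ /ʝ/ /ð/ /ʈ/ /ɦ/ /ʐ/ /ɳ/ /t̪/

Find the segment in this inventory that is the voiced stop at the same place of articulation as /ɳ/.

/ɖ/

/ɳ/ is a retroflex nasal.
The voiced stop at the same place is a voiced retroflex stop — in this inventory, /ɖ/.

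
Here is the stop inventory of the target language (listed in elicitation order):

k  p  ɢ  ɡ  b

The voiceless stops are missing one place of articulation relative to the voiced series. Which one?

uvular

bilabial: voiceless /p/, voiced /b/.
velar: voiceless /k/, voiced /ɡ/.
uvular: voiceless —, voiced /ɢ/.
Every place of articulation has a voiceless member except uvular, where /q/ would be expected.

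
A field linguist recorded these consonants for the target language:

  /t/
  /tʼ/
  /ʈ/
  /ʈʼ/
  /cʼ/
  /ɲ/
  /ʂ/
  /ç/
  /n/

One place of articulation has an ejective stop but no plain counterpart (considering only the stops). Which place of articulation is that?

palatal

Plain: /t/ (alveolar), /ʈ/ (retroflex).
Ejective: /tʼ/ (alveolar), /ʈʼ/ (retroflex), /cʼ/ (palatal).
Every place of articulation has a plain member except palatal, where /c/ would be expected.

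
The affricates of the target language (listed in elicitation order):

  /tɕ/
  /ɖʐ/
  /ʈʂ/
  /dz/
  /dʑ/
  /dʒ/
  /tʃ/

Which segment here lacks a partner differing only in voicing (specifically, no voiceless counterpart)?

Postalveolar: /tʃ/ ~ /dʒ/
Retroflex: /ʈʂ/ ~ /ɖʐ/
Alveolo-palatal: /tɕ/ ~ /dʑ/
Alveolar: only /dz/ (voiced); no voiceless partner.
So /dz/ is the unpaired segment.

/dz/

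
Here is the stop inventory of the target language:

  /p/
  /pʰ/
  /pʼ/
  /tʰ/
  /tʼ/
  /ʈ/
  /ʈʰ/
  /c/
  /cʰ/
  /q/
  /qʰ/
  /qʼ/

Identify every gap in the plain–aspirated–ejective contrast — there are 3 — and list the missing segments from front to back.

/t/, /ʈʼ/, /cʼ/

bilabial: plain /p/, aspirated /pʰ/, ejective /pʼ/.
alveolar: plain —, aspirated /tʰ/, ejective /tʼ/.
retroflex: plain /ʈ/, aspirated /ʈʰ/, ejective —.
palatal: plain /c/, aspirated /cʰ/, ejective —.
uvular: plain /q/, aspirated /qʰ/, ejective /qʼ/.
Gaps, from front to back: alveolar lacks plain (/t/); retroflex lacks ejective (/ʈʼ/); palatal lacks ejective (/cʼ/).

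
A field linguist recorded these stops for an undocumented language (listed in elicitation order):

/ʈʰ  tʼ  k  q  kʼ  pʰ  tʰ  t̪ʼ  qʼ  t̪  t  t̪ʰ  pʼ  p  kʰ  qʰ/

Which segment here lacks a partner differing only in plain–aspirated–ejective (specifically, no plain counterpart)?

/ʈʰ/

Bilabial: /p/ ~ /pʰ/ ~ /pʼ/
Dental: /t̪/ ~ /t̪ʰ/ ~ /t̪ʼ/
Alveolar: /t/ ~ /tʰ/ ~ /tʼ/
Velar: /k/ ~ /kʰ/ ~ /kʼ/
Uvular: /q/ ~ /qʰ/ ~ /qʼ/
Retroflex: only /ʈʰ/ (aspirated); no plain partner.
So /ʈʰ/ is the unpaired segment.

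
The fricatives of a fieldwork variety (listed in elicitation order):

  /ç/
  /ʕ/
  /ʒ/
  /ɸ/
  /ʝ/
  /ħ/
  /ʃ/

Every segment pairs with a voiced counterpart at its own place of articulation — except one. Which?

Postalveolar: /ʃ/ ~ /ʒ/
Palatal: /ç/ ~ /ʝ/
Pharyngeal: /ħ/ ~ /ʕ/
Bilabial: only /ɸ/ (voiceless); no voiced partner.
So /ɸ/ is the unpaired segment.

/ɸ/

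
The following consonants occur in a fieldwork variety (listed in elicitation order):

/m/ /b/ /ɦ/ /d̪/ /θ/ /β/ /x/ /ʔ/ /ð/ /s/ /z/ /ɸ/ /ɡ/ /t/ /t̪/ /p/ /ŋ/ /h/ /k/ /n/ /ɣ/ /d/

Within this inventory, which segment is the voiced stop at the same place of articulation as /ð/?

/ð/ is a voiced dental fricative.
The voiced stop at the same place is a voiced dental stop — in this inventory, /d̪/.

/d̪/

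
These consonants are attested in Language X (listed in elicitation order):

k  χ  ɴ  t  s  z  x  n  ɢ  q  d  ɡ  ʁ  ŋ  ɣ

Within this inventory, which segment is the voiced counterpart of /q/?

/ɢ/

/q/ is a voiceless uvular stop.
The voiced counterpart is a voiced uvular stop — in this inventory, /ɢ/.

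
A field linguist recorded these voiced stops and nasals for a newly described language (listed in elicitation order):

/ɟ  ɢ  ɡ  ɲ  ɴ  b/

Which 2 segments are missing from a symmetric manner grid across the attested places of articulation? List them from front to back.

Oral stop: /b/ (bilabial), /ɟ/ (palatal), /ɡ/ (velar), /ɢ/ (uvular).
Nasal: /ɲ/ (palatal), /ɴ/ (uvular).
Gaps, from front to back: bilabial lacks nasal (/m/); velar lacks nasal (/ŋ/).

/m/, /ŋ/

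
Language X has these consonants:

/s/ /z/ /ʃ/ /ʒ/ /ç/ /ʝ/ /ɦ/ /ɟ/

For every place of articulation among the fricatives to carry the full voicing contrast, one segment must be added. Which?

place of articulation  voiceless  voiced  
alveolar          s         z       
postalveolar      ʃ         ʒ       
palatal           ç         ʝ       
glottal           —         ɦ       
The glottal row has no voiceless member, so the gap is the voiceless glottal fricative /h/.

/h/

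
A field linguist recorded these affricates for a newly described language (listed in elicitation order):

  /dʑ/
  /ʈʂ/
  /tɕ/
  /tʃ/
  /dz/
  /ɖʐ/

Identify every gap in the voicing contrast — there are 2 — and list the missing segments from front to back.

/ts/, /dʒ/

alveolar: voiceless —, voiced /dz/.
postalveolar: voiceless /tʃ/, voiced —.
retroflex: voiceless /ʈʂ/, voiced /ɖʐ/.
alveolo-palatal: voiceless /tɕ/, voiced /dʑ/.
Gaps, from front to back: alveolar lacks voiceless (/ts/); postalveolar lacks voiced (/dʒ/).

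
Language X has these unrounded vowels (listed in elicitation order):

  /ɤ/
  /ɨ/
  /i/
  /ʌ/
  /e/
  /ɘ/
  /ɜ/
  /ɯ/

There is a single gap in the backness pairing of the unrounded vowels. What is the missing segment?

/ɛ/

Front: /i/ (high), /e/ (high-mid).
Central: /ɨ/ (high), /ɘ/ (high-mid), /ɜ/ (low-mid).
Back: /ɯ/ (high), /ɤ/ (high-mid), /ʌ/ (low-mid).
The low-mid row has no front member, so the gap is the low-mid front unrounded vowel /ɛ/.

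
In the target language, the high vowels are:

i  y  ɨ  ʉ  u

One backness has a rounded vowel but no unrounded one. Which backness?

back

Unrounded: /i/ (front), /ɨ/ (central).
Rounded: /y/ (front), /ʉ/ (central), /u/ (back).
Every backness has an unrounded member except back, where /ɯ/ would be expected.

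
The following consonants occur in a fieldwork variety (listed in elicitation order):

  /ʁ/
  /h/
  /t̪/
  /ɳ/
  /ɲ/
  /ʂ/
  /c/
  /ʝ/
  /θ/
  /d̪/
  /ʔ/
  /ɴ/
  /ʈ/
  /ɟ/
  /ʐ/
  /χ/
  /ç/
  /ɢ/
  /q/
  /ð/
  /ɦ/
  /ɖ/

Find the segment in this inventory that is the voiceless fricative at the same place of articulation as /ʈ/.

/ʈ/ is a voiceless retroflex stop.
The voiceless fricative at the same place is a voiceless retroflex fricative — in this inventory, /ʂ/.

/ʂ/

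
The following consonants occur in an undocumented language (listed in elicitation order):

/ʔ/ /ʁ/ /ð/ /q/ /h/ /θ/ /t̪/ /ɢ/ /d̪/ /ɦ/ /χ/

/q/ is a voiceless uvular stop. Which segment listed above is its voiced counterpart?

The voiced counterpart is a voiced uvular stop — in this inventory, /ɢ/.

/ɢ/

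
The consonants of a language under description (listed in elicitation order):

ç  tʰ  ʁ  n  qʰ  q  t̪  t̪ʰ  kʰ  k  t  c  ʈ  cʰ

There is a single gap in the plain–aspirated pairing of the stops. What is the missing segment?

Plain: /t̪/ (dental), /t/ (alveolar), /ʈ/ (retroflex), /c/ (palatal), /k/ (velar), /q/ (uvular).
Aspirated: /t̪ʰ/ (dental), /tʰ/ (alveolar), /cʰ/ (palatal), /kʰ/ (velar), /qʰ/ (uvular).
The retroflex row has no aspirated member, so the gap is the aspirated retroflex stop /ʈʰ/.

/ʈʰ/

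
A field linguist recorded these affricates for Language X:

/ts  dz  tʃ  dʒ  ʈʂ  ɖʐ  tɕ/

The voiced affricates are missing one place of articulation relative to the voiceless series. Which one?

place of articulation  voiceless  voiced  
alveolar          ts        dz      
postalveolar      tʃ        dʒ      
retroflex         ʈʂ        ɖʐ      
alveolo-palatal   tɕ        —       
Every place of articulation has a voiced member except alveolo-palatal, where /dʑ/ would be expected.

alveolo-palatal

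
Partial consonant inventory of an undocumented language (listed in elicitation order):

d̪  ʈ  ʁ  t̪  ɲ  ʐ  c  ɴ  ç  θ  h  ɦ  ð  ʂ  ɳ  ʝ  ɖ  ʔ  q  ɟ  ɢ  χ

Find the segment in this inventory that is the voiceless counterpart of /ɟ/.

/c/

/ɟ/ is a voiced palatal stop.
The voiceless counterpart is a voiceless palatal stop — in this inventory, /c/.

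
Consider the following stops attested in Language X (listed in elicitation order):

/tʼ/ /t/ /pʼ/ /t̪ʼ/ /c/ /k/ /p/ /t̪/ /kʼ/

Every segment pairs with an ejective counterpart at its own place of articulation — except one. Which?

/c/

Bilabial: /p/ ~ /pʼ/
Dental: /t̪/ ~ /t̪ʼ/
Alveolar: /t/ ~ /tʼ/
Velar: /k/ ~ /kʼ/
Palatal: only /c/ (plain); no ejective partner.
So /c/ is the unpaired segment.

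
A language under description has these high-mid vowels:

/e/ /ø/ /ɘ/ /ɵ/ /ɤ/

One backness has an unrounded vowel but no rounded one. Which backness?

Unrounded: /e/ (front), /ɘ/ (central), /ɤ/ (back).
Rounded: /ø/ (front), /ɵ/ (central).
Every backness has a rounded member except back, where /o/ would be expected.

back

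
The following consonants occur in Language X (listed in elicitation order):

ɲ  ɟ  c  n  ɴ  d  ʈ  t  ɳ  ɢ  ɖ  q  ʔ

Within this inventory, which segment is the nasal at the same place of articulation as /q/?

/ɴ/

/q/ is a voiceless uvular stop.
The nasal at the same place is an uvular nasal — in this inventory, /ɴ/.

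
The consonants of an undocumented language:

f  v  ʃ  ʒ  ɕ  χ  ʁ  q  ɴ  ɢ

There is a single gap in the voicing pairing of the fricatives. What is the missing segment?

/ʑ/

labiodental: voiceless /f/, voiced /v/.
postalveolar: voiceless /ʃ/, voiced /ʒ/.
alveolo-palatal: voiceless /ɕ/, voiced —.
uvular: voiceless /χ/, voiced /ʁ/.
The alveolo-palatal row has no voiced member, so the gap is the voiced alveolo-palatal fricative /ʑ/.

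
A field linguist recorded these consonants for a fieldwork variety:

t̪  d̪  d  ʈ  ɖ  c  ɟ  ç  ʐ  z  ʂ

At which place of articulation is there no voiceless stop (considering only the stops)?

alveolar

dental: voiceless /t̪/, voiced /d̪/.
alveolar: voiceless —, voiced /d/.
retroflex: voiceless /ʈ/, voiced /ɖ/.
palatal: voiceless /c/, voiced /ɟ/.
Every place of articulation has a voiceless member except alveolar, where /t/ would be expected.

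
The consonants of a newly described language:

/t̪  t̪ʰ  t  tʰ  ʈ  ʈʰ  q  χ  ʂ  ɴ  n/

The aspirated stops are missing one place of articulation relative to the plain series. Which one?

uvular

Plain: /t̪/ (dental), /t/ (alveolar), /ʈ/ (retroflex), /q/ (uvular).
Aspirated: /t̪ʰ/ (dental), /tʰ/ (alveolar), /ʈʰ/ (retroflex).
Every place of articulation has an aspirated member except uvular, where /qʰ/ would be expected.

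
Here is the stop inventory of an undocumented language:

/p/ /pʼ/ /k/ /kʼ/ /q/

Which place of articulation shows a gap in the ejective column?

bilabial: plain /p/, ejective /pʼ/.
velar: plain /k/, ejective /kʼ/.
uvular: plain /q/, ejective —.
Every place of articulation has an ejective member except uvular, where /qʼ/ would be expected.

uvular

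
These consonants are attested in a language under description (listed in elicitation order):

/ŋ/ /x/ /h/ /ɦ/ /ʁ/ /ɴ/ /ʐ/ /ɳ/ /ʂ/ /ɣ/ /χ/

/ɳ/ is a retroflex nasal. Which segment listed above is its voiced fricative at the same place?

/ʐ/

The voiced fricative at the same place is a voiced retroflex fricative — in this inventory, /ʐ/.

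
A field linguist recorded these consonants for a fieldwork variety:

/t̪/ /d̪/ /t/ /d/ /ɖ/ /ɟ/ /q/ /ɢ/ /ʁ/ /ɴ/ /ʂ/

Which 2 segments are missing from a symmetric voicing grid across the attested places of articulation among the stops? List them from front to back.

Voiceless: /t̪/ (dental), /t/ (alveolar), /q/ (uvular).
Voiced: /d̪/ (dental), /d/ (alveolar), /ɖ/ (retroflex), /ɟ/ (palatal), /ɢ/ (uvular).
Gaps, from front to back: retroflex lacks voiceless (/ʈ/); palatal lacks voiceless (/c/).

/ʈ/, /c/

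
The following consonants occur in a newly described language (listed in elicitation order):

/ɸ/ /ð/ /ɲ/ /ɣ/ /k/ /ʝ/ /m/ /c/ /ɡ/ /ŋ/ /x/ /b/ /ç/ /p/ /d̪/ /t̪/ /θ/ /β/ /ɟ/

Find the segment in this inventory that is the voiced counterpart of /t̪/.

/d̪/

/t̪/ is a voiceless dental stop.
The voiced counterpart is a voiced dental stop — in this inventory, /d̪/.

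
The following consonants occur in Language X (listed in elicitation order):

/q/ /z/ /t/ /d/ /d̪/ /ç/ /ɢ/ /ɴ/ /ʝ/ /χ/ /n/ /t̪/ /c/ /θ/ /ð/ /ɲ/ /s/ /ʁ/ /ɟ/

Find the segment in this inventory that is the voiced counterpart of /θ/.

/θ/ is a voiceless dental fricative.
The voiced counterpart is a voiced dental fricative — in this inventory, /ð/.

/ð/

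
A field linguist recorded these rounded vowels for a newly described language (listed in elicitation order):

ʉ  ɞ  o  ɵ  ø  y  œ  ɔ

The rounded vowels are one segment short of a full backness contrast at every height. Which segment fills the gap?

high: front /y/, central /ʉ/, back —.
high-mid: front /ø/, central /ɵ/, back /o/.
low-mid: front /œ/, central /ɞ/, back /ɔ/.
The high row has no back member, so the gap is the high back rounded vowel /u/.

/u/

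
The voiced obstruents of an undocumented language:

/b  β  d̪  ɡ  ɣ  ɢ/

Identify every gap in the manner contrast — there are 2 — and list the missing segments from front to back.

/ð/, /ʁ/

Stop: /b/ (bilabial), /d̪/ (dental), /ɡ/ (velar), /ɢ/ (uvular).
Fricative: /β/ (bilabial), /ɣ/ (velar).
Gaps, from front to back: dental lacks fricative (/ð/); uvular lacks fricative (/ʁ/).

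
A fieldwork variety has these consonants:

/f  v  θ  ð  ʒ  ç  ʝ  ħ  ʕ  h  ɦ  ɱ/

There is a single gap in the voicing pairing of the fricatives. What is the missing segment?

/ʃ/

Voiceless: /f/ (labiodental), /θ/ (dental), /ç/ (palatal), /ħ/ (pharyngeal), /h/ (glottal).
Voiced: /v/ (labiodental), /ð/ (dental), /ʒ/ (postalveolar), /ʝ/ (palatal), /ʕ/ (pharyngeal), /ɦ/ (glottal).
The postalveolar row has no voiceless member, so the gap is the voiceless postalveolar fricative /ʃ/.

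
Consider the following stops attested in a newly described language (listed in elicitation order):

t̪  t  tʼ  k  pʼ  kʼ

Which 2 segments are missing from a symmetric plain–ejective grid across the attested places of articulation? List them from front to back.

/p/, /t̪ʼ/

Plain: /t̪/ (dental), /t/ (alveolar), /k/ (velar).
Ejective: /pʼ/ (bilabial), /tʼ/ (alveolar), /kʼ/ (velar).
Gaps, from front to back: bilabial lacks plain (/p/); dental lacks ejective (/t̪ʼ/).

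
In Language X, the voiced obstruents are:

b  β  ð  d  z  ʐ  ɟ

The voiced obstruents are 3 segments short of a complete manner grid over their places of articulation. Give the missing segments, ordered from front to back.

place of articulation  stop      fricative
bilabial          b         β       
dental            —         ð       
alveolar          d         z       
retroflex         —         ʐ       
palatal           ɟ         —       
Gaps, from front to back: dental lacks stop (/d̪/); retroflex lacks stop (/ɖ/); palatal lacks fricative (/ʝ/).

/d̪/, /ɖ/, /ʝ/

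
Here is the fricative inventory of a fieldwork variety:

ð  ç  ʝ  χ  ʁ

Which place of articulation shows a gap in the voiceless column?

dental: voiceless —, voiced /ð/.
palatal: voiceless /ç/, voiced /ʝ/.
uvular: voiceless /χ/, voiced /ʁ/.
Every place of articulation has a voiceless member except dental, where /θ/ would be expected.

dental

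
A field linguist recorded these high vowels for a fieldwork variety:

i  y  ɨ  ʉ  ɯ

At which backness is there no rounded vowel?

front: unrounded /i/, rounded /y/.
central: unrounded /ɨ/, rounded /ʉ/.
back: unrounded /ɯ/, rounded —.
Every backness has a rounded member except back, where /u/ would be expected.

back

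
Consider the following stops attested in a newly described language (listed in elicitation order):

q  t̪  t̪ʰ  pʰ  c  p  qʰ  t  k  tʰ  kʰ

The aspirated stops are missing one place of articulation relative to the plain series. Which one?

palatal

Plain: /p/ (bilabial), /t̪/ (dental), /t/ (alveolar), /c/ (palatal), /k/ (velar), /q/ (uvular).
Aspirated: /pʰ/ (bilabial), /t̪ʰ/ (dental), /tʰ/ (alveolar), /kʰ/ (velar), /qʰ/ (uvular).
Every place of articulation has an aspirated member except palatal, where /cʰ/ would be expected.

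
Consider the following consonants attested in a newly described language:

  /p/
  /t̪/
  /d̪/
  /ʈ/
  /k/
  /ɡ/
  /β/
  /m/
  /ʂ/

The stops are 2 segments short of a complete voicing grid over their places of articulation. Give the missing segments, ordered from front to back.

Voiceless: /p/ (bilabial), /t̪/ (dental), /ʈ/ (retroflex), /k/ (velar).
Voiced: /d̪/ (dental), /ɡ/ (velar).
Gaps, from front to back: bilabial lacks voiced (/b/); retroflex lacks voiced (/ɖ/).

/b/, /ɖ/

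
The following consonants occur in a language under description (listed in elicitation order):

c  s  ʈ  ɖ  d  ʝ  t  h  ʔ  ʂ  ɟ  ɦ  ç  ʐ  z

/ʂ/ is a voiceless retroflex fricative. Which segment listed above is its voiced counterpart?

/ʐ/

The voiced counterpart is a voiced retroflex fricative — in this inventory, /ʐ/.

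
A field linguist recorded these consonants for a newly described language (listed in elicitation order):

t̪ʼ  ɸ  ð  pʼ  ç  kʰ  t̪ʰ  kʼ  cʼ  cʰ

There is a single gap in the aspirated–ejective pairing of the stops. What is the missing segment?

place of articulation  aspirated  ejective
bilabial          —         pʼ      
dental            t̪ʰ       t̪ʼ     
palatal           cʰ        cʼ      
velar             kʰ        kʼ      
The bilabial row has no aspirated member, so the gap is the aspirated bilabial stop /pʰ/.

/pʰ/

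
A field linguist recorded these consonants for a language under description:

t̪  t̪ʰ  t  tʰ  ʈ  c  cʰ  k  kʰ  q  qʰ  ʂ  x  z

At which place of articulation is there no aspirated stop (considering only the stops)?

dental: plain /t̪/, aspirated /t̪ʰ/.
alveolar: plain /t/, aspirated /tʰ/.
retroflex: plain /ʈ/, aspirated —.
palatal: plain /c/, aspirated /cʰ/.
velar: plain /k/, aspirated /kʰ/.
uvular: plain /q/, aspirated /qʰ/.
Every place of articulation has an aspirated member except retroflex, where /ʈʰ/ would be expected.

retroflex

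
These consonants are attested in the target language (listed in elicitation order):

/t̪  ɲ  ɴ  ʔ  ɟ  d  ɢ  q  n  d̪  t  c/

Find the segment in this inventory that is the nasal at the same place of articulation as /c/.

/c/ is a voiceless palatal stop.
The nasal at the same place is a palatal nasal — in this inventory, /ɲ/.

/ɲ/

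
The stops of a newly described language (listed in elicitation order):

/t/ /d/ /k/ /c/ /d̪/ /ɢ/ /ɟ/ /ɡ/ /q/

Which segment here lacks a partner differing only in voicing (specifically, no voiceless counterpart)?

Alveolar: /t/ ~ /d/
Palatal: /c/ ~ /ɟ/
Velar: /k/ ~ /ɡ/
Uvular: /q/ ~ /ɢ/
Dental: only /d̪/ (voiced); no voiceless partner.
So /d̪/ is the unpaired segment.

/d̪/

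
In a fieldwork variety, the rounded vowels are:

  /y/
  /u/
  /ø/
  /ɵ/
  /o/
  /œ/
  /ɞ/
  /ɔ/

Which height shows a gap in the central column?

height            front     central   back    
high              y         —         u       
high-mid          ø         ɵ         o       
low-mid           œ         ɞ         ɔ       
Every height has a central member except high, where /ʉ/ would be expected.

high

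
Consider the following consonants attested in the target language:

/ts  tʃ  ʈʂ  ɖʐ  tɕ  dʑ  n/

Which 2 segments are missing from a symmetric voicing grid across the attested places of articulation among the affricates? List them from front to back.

/dz/, /dʒ/

place of articulation  voiceless  voiced  
alveolar          ts        —       
postalveolar      tʃ        —       
retroflex         ʈʂ        ɖʐ      
alveolo-palatal   tɕ        dʑ      
Gaps, from front to back: alveolar lacks voiced (/dz/); postalveolar lacks voiced (/dʒ/).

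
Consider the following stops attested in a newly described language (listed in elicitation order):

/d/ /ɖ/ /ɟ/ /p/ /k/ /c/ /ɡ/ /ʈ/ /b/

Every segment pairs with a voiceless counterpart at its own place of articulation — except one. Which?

Bilabial: /p/ ~ /b/
Retroflex: /ʈ/ ~ /ɖ/
Palatal: /c/ ~ /ɟ/
Velar: /k/ ~ /ɡ/
Alveolar: only /d/ (voiced); no voiceless partner.
So /d/ is the unpaired segment.

/d/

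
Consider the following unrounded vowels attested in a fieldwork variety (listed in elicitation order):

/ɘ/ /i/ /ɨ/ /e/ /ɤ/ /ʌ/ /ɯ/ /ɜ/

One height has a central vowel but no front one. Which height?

high: front /i/, central /ɨ/, back /ɯ/.
high-mid: front /e/, central /ɘ/, back /ɤ/.
low-mid: front —, central /ɜ/, back /ʌ/.
Every height has a front member except low-mid, where /ɛ/ would be expected.

low-mid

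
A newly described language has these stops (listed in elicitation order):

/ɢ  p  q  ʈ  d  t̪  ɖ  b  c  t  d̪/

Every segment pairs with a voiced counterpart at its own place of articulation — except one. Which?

Bilabial: /p/ ~ /b/
Dental: /t̪/ ~ /d̪/
Alveolar: /t/ ~ /d/
Retroflex: /ʈ/ ~ /ɖ/
Uvular: /q/ ~ /ɢ/
Palatal: only /c/ (voiceless); no voiced partner.
So /c/ is the unpaired segment.

/c/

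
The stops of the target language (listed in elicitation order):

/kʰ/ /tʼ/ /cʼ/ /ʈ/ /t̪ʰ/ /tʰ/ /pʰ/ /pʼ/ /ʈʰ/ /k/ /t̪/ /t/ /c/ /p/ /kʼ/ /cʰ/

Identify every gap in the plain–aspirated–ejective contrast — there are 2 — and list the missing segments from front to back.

/t̪ʼ/, /ʈʼ/

Plain: /p/ (bilabial), /t̪/ (dental), /t/ (alveolar), /ʈ/ (retroflex), /c/ (palatal), /k/ (velar).
Aspirated: /pʰ/ (bilabial), /t̪ʰ/ (dental), /tʰ/ (alveolar), /ʈʰ/ (retroflex), /cʰ/ (palatal), /kʰ/ (velar).
Ejective: /pʼ/ (bilabial), /tʼ/ (alveolar), /cʼ/ (palatal), /kʼ/ (velar).
Gaps, from front to back: dental lacks ejective (/t̪ʼ/); retroflex lacks ejective (/ʈʼ/).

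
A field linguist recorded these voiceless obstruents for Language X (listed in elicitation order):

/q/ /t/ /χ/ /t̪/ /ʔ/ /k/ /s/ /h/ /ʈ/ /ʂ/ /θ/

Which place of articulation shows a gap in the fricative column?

velar

place of articulation  stop      fricative
dental            t̪        θ       
alveolar          t         s       
retroflex         ʈ         ʂ       
velar             k         —       
uvular            q         χ       
glottal           ʔ         h       
Every place of articulation has a fricative member except velar, where /x/ would be expected.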